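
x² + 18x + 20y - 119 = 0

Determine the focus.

Only x is squared. Complete the square in x: (x + 9)² = -20(y - 10).
Vertex (-9, 10); 4p = -20 so p = -5. Opens down.
Focus is p units from the vertex along the axis: (h, k + p).

(-9, 5)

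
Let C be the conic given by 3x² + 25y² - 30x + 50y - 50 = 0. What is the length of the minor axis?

Group the x- and y-terms: 3(x² - 10x) + 25(y² + 2y) = 50
3(x - 5)² + 25(y + 1)² = 50 + 75 + 25 = 150
Dividing both sides by 150: (x - 5)²/50 + (y + 1)²/6 = 1
Ellipse, center (5, -1), major axis horizontal; a² = 50, b² = 6.
b² = 6 so b = √6; the minor axis has length 2b = 2√6.

2√6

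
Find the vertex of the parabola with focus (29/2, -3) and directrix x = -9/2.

(5, -3)

The vertex is the midpoint between the focus and the directrix along the axis of symmetry.
Axis is horizontal (directrix is vertical). Vertex x-coordinate = (29/2 + (-9/2))/2 = 5; y-coordinate = -3.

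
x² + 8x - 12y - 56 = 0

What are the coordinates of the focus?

(-4, -3)

Only x is squared. Complete the square in x: (x + 4)² = 12(y + 6).
Vertex (-4, -6); 4p = 12 so p = 3. Opens up.
Focus is p units from the vertex along the axis: (h, k + p).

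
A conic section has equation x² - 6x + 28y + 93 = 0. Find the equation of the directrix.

y = 4

Only x is squared. Complete the square in x: (x - 3)² = -28(y + 3).
Vertex (3, -3); 4p = -28 so p = -7. Opens down.
Directrix is the horizontal line y = k − p = -3 − (-7) = 4.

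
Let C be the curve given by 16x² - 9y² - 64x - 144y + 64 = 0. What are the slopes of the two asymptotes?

Rearranging, 16(x² - 4x) -9(y² + 16y) = -64.
16(x - 2)² -9(y + 8)² = -64 + 64 - 576 = -576
Dividing both sides by -576: (y + 8)²/64 - (x - 2)²/36 = 1
Hyperbola, center (2, -8), transverse axis vertical; a² = 64, b² = 36.
For a vertical hyperbola the asymptotes have slope ±a/b.
Here that is ±8/6 = ±4/3.

4/3 and -4/3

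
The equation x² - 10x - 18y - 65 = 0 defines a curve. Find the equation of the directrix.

y = -19/2

Only x is squared. Complete the square in x: (x - 5)² = 18(y + 5).
Vertex (5, -5); 4p = 18 so p = 9/2. Opens up.
Directrix is the horizontal line y = k − p = -5 − (9/2) = -19/2.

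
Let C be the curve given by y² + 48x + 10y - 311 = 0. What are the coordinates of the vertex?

Only y is squared. Complete the square in y: (y + 5)² = -48(x - 7).
Vertex (7, -5); 4p = -48 so p = -12. Opens left.

(7, -5)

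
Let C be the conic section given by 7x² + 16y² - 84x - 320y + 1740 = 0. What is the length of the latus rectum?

Collect terms: 7(x² - 12x) + 16(y² - 20y) = -1740
Completing the square gives 7(x - 6)² + 16(y - 10)² = -1740 + 252 + 1600 = 112.
Divide through by 112 to get (x - 6)²/16 + (y - 10)²/7 = 1.
Ellipse, center (6, 10), major axis horizontal; a² = 16, b² = 7.
Latus rectum length = 2b²/a = 2·7/4 = 7/2.

7/2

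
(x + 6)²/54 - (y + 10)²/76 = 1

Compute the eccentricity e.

Center (-6, -10). The positive term is the x-term, so the transverse axis is horizontal; a² = 54, b² = 76.
c² = a² + b² = 130, so c = √130.
e = c/a = √130/3√6 = √195/9.

e = √195/9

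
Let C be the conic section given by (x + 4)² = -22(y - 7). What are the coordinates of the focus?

Vertex (-4, 7); 4p = -22 so p = -11/2. Opens down.
Focus is p units from the vertex along the axis: (h, k + p).

(-4, 3/2)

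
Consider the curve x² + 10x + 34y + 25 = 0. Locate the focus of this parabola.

(-5, -17/2)

Only x is squared. Complete the square in x: (x + 5)² = -34y.
Vertex (-5, 0); 4p = -34 so p = -17/2. Opens down.
Focus is p units from the vertex along the axis: (h, k + p).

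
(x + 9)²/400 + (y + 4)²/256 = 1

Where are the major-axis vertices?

(-29, -4) and (11, -4)

Center (-9, -4). The larger denominator 400 sits under the x-term, so the major axis is horizontal; a² = 400, b² = 256.
a = 20. Vertices at (h ± a, k).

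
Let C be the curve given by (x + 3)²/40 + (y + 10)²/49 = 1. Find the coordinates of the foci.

(-3, -13) and (-3, -7)

Center (-3, -10). The larger denominator 49 sits under the y-term, so the major axis is vertical; a² = 49, b² = 40.
c² = a² - b² = 49 - 40 = 9, so c = 3.
Foci lie on the vertical axis through the center: (h, k ± c).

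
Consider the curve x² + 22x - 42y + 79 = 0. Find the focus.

(-11, 19/2)

Only x is squared. Complete the square in x: (x + 11)² = 42(y + 1).
Vertex (-11, -1); 4p = 42 so p = 21/2. Opens up.
Focus is p units from the vertex along the axis: (h, k + p).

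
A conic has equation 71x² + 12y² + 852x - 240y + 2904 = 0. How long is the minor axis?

Group the x- and y-terms: 71(x² + 12x) + 12(y² - 20y) = -2904
Completing the square gives 71(x + 6)² + 12(y - 10)² = -2904 + 2556 + 1200 = 852.
Divide by 852: (x + 6)²/12 + (y - 10)²/71 = 1
Ellipse, center (-6, 10), major axis vertical; a² = 71, b² = 12.
b² = 12 so b = 2√3; the minor axis has length 2b = 4√3.

4√3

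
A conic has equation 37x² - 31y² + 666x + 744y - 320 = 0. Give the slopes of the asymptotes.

√1147/31 and -√1147/31

Collect terms: 37(x² + 18x) -31(y² - 24y) = 320
Complete the square in x and y: 37(x + 9)² -31(y - 12)² = 320 + 2997 - 4464 = -1147
Divide by -1147: (y - 12)²/37 - (x + 9)²/31 = 1
Hyperbola, center (-9, 12), transverse axis vertical; a² = 37, b² = 31.
For a vertical hyperbola the asymptotes have slope ±a/b.
Here that is ±√37/√31 = ±√1147/31.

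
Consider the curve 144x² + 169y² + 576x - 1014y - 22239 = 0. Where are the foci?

144(x² + 4x) + 169(y² - 6y) = 22239
144(x + 2)² + 169(y - 3)² = 22239 + 576 + 1521 = 24336
Divide through by 24336 to get (x + 2)²/169 + (y - 3)²/144 = 1.
Ellipse, center (-2, 3), major axis horizontal; a² = 169, b² = 144.
c² = a² - b² = 169 - 144 = 25, so c = 5.
Foci lie on the horizontal axis through the center: (h ± c, k).

(-7, 3) and (3, 3)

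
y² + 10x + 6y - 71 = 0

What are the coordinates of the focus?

(11/2, -3)

Only y is squared. Complete the square in y: (y + 3)² = -10(x - 8).
Vertex (8, -3); 4p = -10 so p = -5/2. Opens left.
Focus is p units from the vertex along the axis: (h + p, k).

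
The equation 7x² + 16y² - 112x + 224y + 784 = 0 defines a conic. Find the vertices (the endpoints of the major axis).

(0, -7) and (16, -7)

Group the x- and y-terms: 7(x² - 16x) + 16(y² + 14y) = -784
Completing the square gives 7(x - 8)² + 16(y + 7)² = -784 + 448 + 784 = 448.
Divide by 448: (x - 8)²/64 + (y + 7)²/28 = 1
Ellipse, center (8, -7), major axis horizontal; a² = 64, b² = 28.
a = 8. Vertices at (h ± a, k).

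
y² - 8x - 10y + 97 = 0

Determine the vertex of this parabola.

(9, 5)

Only y is squared. Complete the square in y: (y - 5)² = 8(x - 9).
Vertex (9, 5); 4p = 8 so p = 2. Opens right.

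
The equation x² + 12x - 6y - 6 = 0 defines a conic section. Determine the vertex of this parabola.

(-6, -7)

Only x is squared. Complete the square in x: (x + 6)² = 6(y + 7).
Vertex (-6, -7); 4p = 6 so p = 3/2. Opens up.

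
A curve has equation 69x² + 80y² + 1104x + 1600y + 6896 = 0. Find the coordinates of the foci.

(-8 - √11, -10) and (-8 + √11, -10)

Collect terms: 69(x² + 16x) + 80(y² + 20y) = -6896
Completing the square gives 69(x + 8)² + 80(y + 10)² = -6896 + 4416 + 8000 = 5520.
Divide by 5520: (x + 8)²/80 + (y + 10)²/69 = 1
Ellipse, center (-8, -10), major axis horizontal; a² = 80, b² = 69.
c² = a² - b² = 80 - 69 = 11, so c = √11.
Foci lie on the horizontal axis through the center: (h ± c, k).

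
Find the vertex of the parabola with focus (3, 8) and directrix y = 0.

(3, 4)

The vertex is the midpoint between the focus and the directrix along the axis of symmetry.
Axis is vertical (directrix is horizontal). Vertex y-coordinate = (8 + 0)/2 = 4; x-coordinate = 3.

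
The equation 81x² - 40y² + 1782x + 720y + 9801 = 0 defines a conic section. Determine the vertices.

(-11, 0) and (-11, 18)

Group: 81(x² + 22x) -40(y² - 18y) = -9801
Completing the square gives 81(x + 11)² -40(y - 9)² = -9801 + 9801 - 3240 = -3240.
Dividing both sides by -3240: (y - 9)²/81 - (x + 11)²/40 = 1
Hyperbola, center (-11, 9), transverse axis vertical; a² = 81, b² = 40.
a = 9. Vertices at (h, k ± a).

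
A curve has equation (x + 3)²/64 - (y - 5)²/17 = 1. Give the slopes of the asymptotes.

Center (-3, 5). The positive term is the x-term, so the transverse axis is horizontal; a² = 64, b² = 17.
For a horizontal hyperbola the asymptotes have slope ±b/a.
Here that is ±√17/8.

√17/8 and -√17/8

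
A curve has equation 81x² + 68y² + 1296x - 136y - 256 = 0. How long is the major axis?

Rearranging, 81(x² + 16x) + 68(y² - 2y) = 256.
Complete the square: 81(x + 8)² + 68(y - 1)² = 256 + 5184 + 68 = 5508
Divide by 5508: (x + 8)²/68 + (y - 1)²/81 = 1
Ellipse, center (-8, 1), major axis vertical; a² = 81, b² = 68.
a² = 81 so a = 9; the major axis has length 2a = 18.

18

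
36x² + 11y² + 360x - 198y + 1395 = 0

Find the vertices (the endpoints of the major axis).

Collect terms: 36(x² + 10x) + 11(y² - 18y) = -1395
Completing the square gives 36(x + 5)² + 11(y - 9)² = -1395 + 900 + 891 = 396.
Divide by 396: (x + 5)²/11 + (y - 9)²/36 = 1
Ellipse, center (-5, 9), major axis vertical; a² = 36, b² = 11.
a = 6. Vertices at (h, k ± a).

(-5, 3) and (-5, 15)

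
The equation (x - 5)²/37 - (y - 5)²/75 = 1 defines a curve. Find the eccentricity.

e = 4√259/37

Center (5, 5). The positive term is the x-term, so the transverse axis is horizontal; a² = 37, b² = 75.
c² = a² + b² = 112, so c = 4√7.
e = c/a = 4√7/√37 = 4√259/37.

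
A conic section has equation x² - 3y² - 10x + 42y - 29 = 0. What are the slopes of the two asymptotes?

Rearranging, (x² - 10x) -3(y² - 14y) = 29.
Complete the square: (x - 5)² -3(y - 7)² = 29 + 25 - 147 = -93
Divide by -93: (y - 7)²/31 - (x - 5)²/93 = 1
Hyperbola, center (5, 7), transverse axis vertical; a² = 31, b² = 93.
For a vertical hyperbola the asymptotes have slope ±a/b.
Here that is ±√31/√93 = ±√3/3.

√3/3 and -√3/3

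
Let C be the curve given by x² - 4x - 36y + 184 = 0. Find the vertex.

Only x is squared. Complete the square in x: (x - 2)² = 36(y - 5).
Vertex (2, 5); 4p = 36 so p = 9. Opens up.

(2, 5)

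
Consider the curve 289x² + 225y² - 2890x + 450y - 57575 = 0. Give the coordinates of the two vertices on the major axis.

Group the x- and y-terms: 289(x² - 10x) + 225(y² + 2y) = 57575
Complete the square in x and y: 289(x - 5)² + 225(y + 1)² = 57575 + 7225 + 225 = 65025
Dividing both sides by 65025: (x - 5)²/225 + (y + 1)²/289 = 1
Ellipse, center (5, -1), major axis vertical; a² = 289, b² = 225.
a = 17. Vertices at (h, k ± a).

(5, -18) and (5, 16)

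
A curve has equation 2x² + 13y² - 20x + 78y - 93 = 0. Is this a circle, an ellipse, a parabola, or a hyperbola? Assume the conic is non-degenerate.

No xy term. Coefficients of x² and y² are A = 2, C = 13.
A and C have the same sign but A ≠ C ⇒ ellipse.

ellipse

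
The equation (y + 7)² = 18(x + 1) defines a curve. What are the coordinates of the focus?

(7/2, -7)

Vertex (-1, -7); 4p = 18 so p = 9/2. Opens right.
Focus is p units from the vertex along the axis: (h + p, k).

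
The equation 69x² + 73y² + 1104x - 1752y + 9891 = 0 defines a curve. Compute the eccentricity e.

Collect terms: 69(x² + 16x) + 73(y² - 24y) = -9891
Complete the square: 69(x + 8)² + 73(y - 12)² = -9891 + 4416 + 10512 = 5037
Divide by 5037: (x + 8)²/73 + (y - 12)²/69 = 1
Ellipse, center (-8, 12), major axis horizontal; a² = 73, b² = 69.
c² = a² - b² = 4, so c = 2.
e = c/a = 2/√73 = 2√73/73.

e = 2√73/73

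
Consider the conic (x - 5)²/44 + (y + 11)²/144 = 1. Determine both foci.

(5, -21) and (5, -1)

Center (5, -11). The larger denominator 144 sits under the y-term, so the major axis is vertical; a² = 144, b² = 44.
c² = a² - b² = 144 - 44 = 100, so c = 10.
Foci lie on the vertical axis through the center: (h, k ± c).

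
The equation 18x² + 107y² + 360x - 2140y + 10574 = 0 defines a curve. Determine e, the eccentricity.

e = √9523/107

Group the x- and y-terms: 18(x² + 20x) + 107(y² - 20y) = -10574
Complete the square: 18(x + 10)² + 107(y - 10)² = -10574 + 1800 + 10700 = 1926
Divide by 1926: (x + 10)²/107 + (y - 10)²/18 = 1
Ellipse, center (-10, 10), major axis horizontal; a² = 107, b² = 18.
c² = a² - b² = 89, so c = √89.
e = c/a = √89/√107 = √9523/107.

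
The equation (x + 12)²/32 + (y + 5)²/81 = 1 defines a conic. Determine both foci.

(-12, -12) and (-12, 2)

Center (-12, -5). The larger denominator 81 sits under the y-term, so the major axis is vertical; a² = 81, b² = 32.
c² = a² - b² = 81 - 32 = 49, so c = 7.
Foci lie on the vertical axis through the center: (h, k ± c).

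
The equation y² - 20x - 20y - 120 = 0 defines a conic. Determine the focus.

Only y is squared. Complete the square in y: (y - 10)² = 20(x + 11).
Vertex (-11, 10); 4p = 20 so p = 5. Opens right.
Focus is p units from the vertex along the axis: (h + p, k).

(-6, 10)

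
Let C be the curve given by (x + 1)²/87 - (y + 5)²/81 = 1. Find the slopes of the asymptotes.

3√87/29 and -3√87/29

Center (-1, -5). The positive term is the x-term, so the transverse axis is horizontal; a² = 87, b² = 81.
For a horizontal hyperbola the asymptotes have slope ±b/a.
Here that is ±9/√87 = ±3√87/29.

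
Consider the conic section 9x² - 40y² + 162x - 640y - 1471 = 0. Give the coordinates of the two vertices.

Group the x- and y-terms: 9(x² + 18x) -40(y² + 16y) = 1471
Complete the square: 9(x + 9)² -40(y + 8)² = 1471 + 729 - 2560 = -360
Dividing both sides by -360: (y + 8)²/9 - (x + 9)²/40 = 1
Hyperbola, center (-9, -8), transverse axis vertical; a² = 9, b² = 40.
a = 3. Vertices at (h, k ± a).

(-9, -11) and (-9, -5)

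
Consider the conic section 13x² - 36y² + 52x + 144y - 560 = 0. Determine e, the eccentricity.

e = 7/6

Group: 13(x² + 4x) -36(y² - 4y) = 560
13(x + 2)² -36(y - 2)² = 560 + 52 - 144 = 468
Divide through by 468 to get (x + 2)²/36 - (y - 2)²/13 = 1.
Hyperbola, center (-2, 2), transverse axis horizontal; a² = 36, b² = 13.
c² = a² + b² = 49, so c = 7.
e = c/a = 7/6.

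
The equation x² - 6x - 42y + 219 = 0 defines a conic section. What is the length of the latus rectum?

Only x is squared. Complete the square in x: (x - 3)² = 42(y - 5).
Vertex (3, 5); 4p = 42 so p = 21/2. Opens up.
Latus rectum length = |4p| = 42.

42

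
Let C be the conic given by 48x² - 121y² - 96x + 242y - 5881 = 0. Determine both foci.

48(x² - 2x) -121(y² - 2y) = 5881
48(x - 1)² -121(y - 1)² = 5881 + 48 - 121 = 5808
Divide through by 5808 to get (x - 1)²/121 - (y - 1)²/48 = 1.
Hyperbola, center (1, 1), transverse axis horizontal; a² = 121, b² = 48.
c² = a² + b² = 121 + 48 = 169, so c = 13.
Foci lie on the horizontal axis through the center: (h ± c, k).

(-12, 1) and (14, 1)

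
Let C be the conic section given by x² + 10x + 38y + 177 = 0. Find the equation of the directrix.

y = 11/2

Only x is squared. Complete the square in x: (x + 5)² = -38(y + 4).
Vertex (-5, -4); 4p = -38 so p = -19/2. Opens down.
Directrix is the horizontal line y = k − p = -4 − (-19/2) = 11/2.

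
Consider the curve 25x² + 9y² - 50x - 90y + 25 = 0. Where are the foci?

Group: 25(x² - 2x) + 9(y² - 10y) = -25
Complete the square: 25(x - 1)² + 9(y - 5)² = -25 + 25 + 225 = 225
Divide by 225: (x - 1)²/9 + (y - 5)²/25 = 1
Ellipse, center (1, 5), major axis vertical; a² = 25, b² = 9.
c² = a² - b² = 25 - 9 = 16, so c = 4.
Foci lie on the vertical axis through the center: (h, k ± c).

(1, 1) and (1, 9)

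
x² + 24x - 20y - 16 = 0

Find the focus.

Only x is squared. Complete the square in x: (x + 12)² = 20(y + 8).
Vertex (-12, -8); 4p = 20 so p = 5. Opens up.
Focus is p units from the vertex along the axis: (h, k + p).

(-12, -3)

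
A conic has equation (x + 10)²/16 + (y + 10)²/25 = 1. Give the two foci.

(-10, -13) and (-10, -7)

Center (-10, -10). The larger denominator 25 sits under the y-term, so the major axis is vertical; a² = 25, b² = 16.
c² = a² - b² = 25 - 16 = 9, so c = 3.
Foci lie on the vertical axis through the center: (h, k ± c).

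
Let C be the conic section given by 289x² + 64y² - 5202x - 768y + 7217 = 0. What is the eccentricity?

Collect terms: 289(x² - 18x) + 64(y² - 12y) = -7217
289(x - 9)² + 64(y - 6)² = -7217 + 23409 + 2304 = 18496
Dividing both sides by 18496: (x - 9)²/64 + (y - 6)²/289 = 1
Ellipse, center (9, 6), major axis vertical; a² = 289, b² = 64.
c² = a² - b² = 225, so c = 15.
e = c/a = 15/17.

e = 15/17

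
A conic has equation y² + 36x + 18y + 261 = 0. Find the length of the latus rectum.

Only y is squared. Complete the square in y: (y + 9)² = -36(x + 5).
Vertex (-5, -9); 4p = -36 so p = -9. Opens left.
Latus rectum length = |4p| = 36.

36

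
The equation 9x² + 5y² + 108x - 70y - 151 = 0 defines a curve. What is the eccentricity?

e = 2/3

9(x² + 12x) + 5(y² - 14y) = 151
Complete the square in x and y: 9(x + 6)² + 5(y - 7)² = 151 + 324 + 245 = 720
Dividing both sides by 720: (x + 6)²/80 + (y - 7)²/144 = 1
Ellipse, center (-6, 7), major axis vertical; a² = 144, b² = 80.
c² = a² - b² = 64, so c = 8.
e = c/a = 8/12 = 2/3.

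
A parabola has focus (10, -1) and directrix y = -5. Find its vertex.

The vertex is the midpoint between the focus and the directrix along the axis of symmetry.
Axis is vertical (directrix is horizontal). Vertex y-coordinate = (-1 + (-5))/2 = -3; x-coordinate = 10.

(10, -3)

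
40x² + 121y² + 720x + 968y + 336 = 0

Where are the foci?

(-18, -4) and (0, -4)

40(x² + 18x) + 121(y² + 8y) = -336
Complete the square: 40(x + 9)² + 121(y + 4)² = -336 + 3240 + 1936 = 4840
Divide through by 4840 to get (x + 9)²/121 + (y + 4)²/40 = 1.
Ellipse, center (-9, -4), major axis horizontal; a² = 121, b² = 40.
c² = a² - b² = 121 - 40 = 81, so c = 9.
Foci lie on the horizontal axis through the center: (h ± c, k).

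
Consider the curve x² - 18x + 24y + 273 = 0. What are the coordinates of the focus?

(9, -14)

Only x is squared. Complete the square in x: (x - 9)² = -24(y + 8).
Vertex (9, -8); 4p = -24 so p = -6. Opens down.
Focus is p units from the vertex along the axis: (h, k + p).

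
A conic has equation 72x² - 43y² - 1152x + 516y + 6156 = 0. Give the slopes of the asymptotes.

6√86/43 and -6√86/43

Collect terms: 72(x² - 16x) -43(y² - 12y) = -6156
Complete the square in x and y: 72(x - 8)² -43(y - 6)² = -6156 + 4608 - 1548 = -3096
Divide by -3096: (y - 6)²/72 - (x - 8)²/43 = 1
Hyperbola, center (8, 6), transverse axis vertical; a² = 72, b² = 43.
For a vertical hyperbola the asymptotes have slope ±a/b.
Here that is ±6√2/√43 = ±6√86/43.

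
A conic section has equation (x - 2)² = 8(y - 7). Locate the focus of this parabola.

Vertex (2, 7); 4p = 8 so p = 2. Opens up.
Focus is p units from the vertex along the axis: (h, k + p).

(2, 9)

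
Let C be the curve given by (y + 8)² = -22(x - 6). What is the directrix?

x = 23/2

Vertex (6, -8); 4p = -22 so p = -11/2. Opens left.
Directrix is the vertical line x = h − p = 6 − (-11/2) = 23/2.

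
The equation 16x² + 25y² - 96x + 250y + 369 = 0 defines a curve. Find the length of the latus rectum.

32/5

Group the x- and y-terms: 16(x² - 6x) + 25(y² + 10y) = -369
16(x - 3)² + 25(y + 5)² = -369 + 144 + 625 = 400
Divide through by 400 to get (x - 3)²/25 + (y + 5)²/16 = 1.
Ellipse, center (3, -5), major axis horizontal; a² = 25, b² = 16.
Latus rectum length = 2b²/a = 2·16/5 = 32/5.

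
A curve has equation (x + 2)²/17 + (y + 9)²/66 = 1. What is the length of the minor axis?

Center (-2, -9). The larger denominator 66 sits under the y-term, so the major axis is vertical; a² = 66, b² = 17.
b² = 17 so b = √17; the minor axis has length 2b = 2√17.

2√17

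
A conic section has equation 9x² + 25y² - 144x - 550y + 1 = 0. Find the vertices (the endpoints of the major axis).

(-12, 11) and (28, 11)

Collect terms: 9(x² - 16x) + 25(y² - 22y) = -1
Complete the square in x and y: 9(x - 8)² + 25(y - 11)² = -1 + 576 + 3025 = 3600
Divide through by 3600 to get (x - 8)²/400 + (y - 11)²/144 = 1.
Ellipse, center (8, 11), major axis horizontal; a² = 400, b² = 144.
a = 20. Vertices at (h ± a, k).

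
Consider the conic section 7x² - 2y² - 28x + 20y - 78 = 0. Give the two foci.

Rearranging, 7(x² - 4x) -2(y² - 10y) = 78.
Complete the square in x and y: 7(x - 2)² -2(y - 5)² = 78 + 28 - 50 = 56
Divide through by 56 to get (x - 2)²/8 - (y - 5)²/28 = 1.
Hyperbola, center (2, 5), transverse axis horizontal; a² = 8, b² = 28.
c² = a² + b² = 8 + 28 = 36, so c = 6.
Foci lie on the horizontal axis through the center: (h ± c, k).

(-4, 5) and (8, 5)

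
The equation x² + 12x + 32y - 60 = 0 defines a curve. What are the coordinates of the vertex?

(-6, 3)

Only x is squared. Complete the square in x: (x + 6)² = -32(y - 3).
Vertex (-6, 3); 4p = -32 so p = -8. Opens down.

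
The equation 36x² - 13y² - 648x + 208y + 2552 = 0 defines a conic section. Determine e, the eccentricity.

Group: 36(x² - 18x) -13(y² - 16y) = -2552
Complete the square: 36(x - 9)² -13(y - 8)² = -2552 + 2916 - 832 = -468
Divide by -468: (y - 8)²/36 - (x - 9)²/13 = 1
Hyperbola, center (9, 8), transverse axis vertical; a² = 36, b² = 13.
c² = a² + b² = 49, so c = 7.
e = c/a = 7/6.

e = 7/6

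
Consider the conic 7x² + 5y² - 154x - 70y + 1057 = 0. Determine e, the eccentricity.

Group: 7(x² - 22x) + 5(y² - 14y) = -1057
Completing the square gives 7(x - 11)² + 5(y - 7)² = -1057 + 847 + 245 = 35.
Divide by 35: (x - 11)²/5 + (y - 7)²/7 = 1
Ellipse, center (11, 7), major axis vertical; a² = 7, b² = 5.
c² = a² - b² = 2, so c = √2.
e = c/a = √2/√7 = √14/7.

e = √14/7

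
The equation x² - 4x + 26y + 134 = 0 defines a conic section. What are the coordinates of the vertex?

(2, -5)

Only x is squared. Complete the square in x: (x - 2)² = -26(y + 5).
Vertex (2, -5); 4p = -26 so p = -13/2. Opens down.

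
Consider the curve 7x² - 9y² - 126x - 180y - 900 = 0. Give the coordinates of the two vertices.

Collect terms: 7(x² - 18x) -9(y² + 20y) = 900
Completing the square gives 7(x - 9)² -9(y + 10)² = 900 + 567 - 900 = 567.
Divide through by 567 to get (x - 9)²/81 - (y + 10)²/63 = 1.
Hyperbola, center (9, -10), transverse axis horizontal; a² = 81, b² = 63.
a = 9. Vertices at (h ± a, k).

(0, -10) and (18, -10)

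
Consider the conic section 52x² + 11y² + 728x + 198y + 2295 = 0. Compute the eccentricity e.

e = √533/26

Rearranging, 52(x² + 14x) + 11(y² + 18y) = -2295.
52(x + 7)² + 11(y + 9)² = -2295 + 2548 + 891 = 1144
Divide by 1144: (x + 7)²/22 + (y + 9)²/104 = 1
Ellipse, center (-7, -9), major axis vertical; a² = 104, b² = 22.
c² = a² - b² = 82, so c = √82.
e = c/a = √82/2√26 = √533/26.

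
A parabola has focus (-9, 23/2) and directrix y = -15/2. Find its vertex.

(-9, 2)

The vertex is the midpoint between the focus and the directrix along the axis of symmetry.
Axis is vertical (directrix is horizontal). Vertex y-coordinate = (23/2 + (-15/2))/2 = 2; x-coordinate = -9.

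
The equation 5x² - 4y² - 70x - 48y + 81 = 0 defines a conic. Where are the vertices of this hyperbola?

Group: 5(x² - 14x) -4(y² + 12y) = -81
5(x - 7)² -4(y + 6)² = -81 + 245 - 144 = 20
Dividing both sides by 20: (x - 7)²/4 - (y + 6)²/5 = 1
Hyperbola, center (7, -6), transverse axis horizontal; a² = 4, b² = 5.
a = 2. Vertices at (h ± a, k).

(5, -6) and (9, -6)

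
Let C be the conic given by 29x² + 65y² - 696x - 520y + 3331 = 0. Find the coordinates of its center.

(12, 4)

Rearranging, 29(x² - 24x) + 65(y² - 8y) = -3331.
Completing the square gives 29(x - 12)² + 65(y - 4)² = -3331 + 4176 + 1040 = 1885.
Divide by 1885: (x - 12)²/65 + (y - 4)²/29 = 1
Ellipse with center (12, 4).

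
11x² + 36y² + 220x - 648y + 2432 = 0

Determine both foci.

(-20, 9) and (0, 9)

Collect terms: 11(x² + 20x) + 36(y² - 18y) = -2432
11(x + 10)² + 36(y - 9)² = -2432 + 1100 + 2916 = 1584
Dividing both sides by 1584: (x + 10)²/144 + (y - 9)²/44 = 1
Ellipse, center (-10, 9), major axis horizontal; a² = 144, b² = 44.
c² = a² - b² = 144 - 44 = 100, so c = 10.
Foci lie on the horizontal axis through the center: (h ± c, k).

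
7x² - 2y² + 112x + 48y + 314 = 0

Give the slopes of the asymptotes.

√14/2 and -√14/2

Rearranging, 7(x² + 16x) -2(y² - 24y) = -314.
Complete the square: 7(x + 8)² -2(y - 12)² = -314 + 448 - 288 = -154
Divide through by -154 to get (y - 12)²/77 - (x + 8)²/22 = 1.
Hyperbola, center (-8, 12), transverse axis vertical; a² = 77, b² = 22.
For a vertical hyperbola the asymptotes have slope ±a/b.
Here that is ±√77/√22 = ±√14/2.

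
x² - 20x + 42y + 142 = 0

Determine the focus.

Only x is squared. Complete the square in x: (x - 10)² = -42(y + 1).
Vertex (10, -1); 4p = -42 so p = -21/2. Opens down.
Focus is p units from the vertex along the axis: (h, k + p).

(10, -23/2)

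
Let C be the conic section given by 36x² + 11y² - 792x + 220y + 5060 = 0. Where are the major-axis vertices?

(11, -16) and (11, -4)

Group: 36(x² - 22x) + 11(y² + 20y) = -5060
Complete the square: 36(x - 11)² + 11(y + 10)² = -5060 + 4356 + 1100 = 396
Divide by 396: (x - 11)²/11 + (y + 10)²/36 = 1
Ellipse, center (11, -10), major axis vertical; a² = 36, b² = 11.
a = 6. Vertices at (h, k ± a).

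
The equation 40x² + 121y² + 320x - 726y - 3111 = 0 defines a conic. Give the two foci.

(-13, 3) and (5, 3)

Rearranging, 40(x² + 8x) + 121(y² - 6y) = 3111.
40(x + 4)² + 121(y - 3)² = 3111 + 640 + 1089 = 4840
Divide by 4840: (x + 4)²/121 + (y - 3)²/40 = 1
Ellipse, center (-4, 3), major axis horizontal; a² = 121, b² = 40.
c² = a² - b² = 121 - 40 = 81, so c = 9.
Foci lie on the horizontal axis through the center: (h ± c, k).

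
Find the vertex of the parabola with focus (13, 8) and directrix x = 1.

(7, 8)

The vertex is the midpoint between the focus and the directrix along the axis of symmetry.
Axis is horizontal (directrix is vertical). Vertex x-coordinate = (13 + 1)/2 = 7; y-coordinate = 8.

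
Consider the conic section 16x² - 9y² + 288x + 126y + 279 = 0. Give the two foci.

Rearranging, 16(x² + 18x) -9(y² - 14y) = -279.
16(x + 9)² -9(y - 7)² = -279 + 1296 - 441 = 576
Dividing both sides by 576: (x + 9)²/36 - (y - 7)²/64 = 1
Hyperbola, center (-9, 7), transverse axis horizontal; a² = 36, b² = 64.
c² = a² + b² = 36 + 64 = 100, so c = 10.
Foci lie on the horizontal axis through the center: (h ± c, k).

(-19, 7) and (1, 7)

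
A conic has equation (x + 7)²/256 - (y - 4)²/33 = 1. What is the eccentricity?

Center (-7, 4). The positive term is the x-term, so the transverse axis is horizontal; a² = 256, b² = 33.
c² = a² + b² = 289, so c = 17.
e = c/a = 17/16.

e = 17/16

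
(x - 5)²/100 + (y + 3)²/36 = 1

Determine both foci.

Center (5, -3). The larger denominator 100 sits under the x-term, so the major axis is horizontal; a² = 100, b² = 36.
c² = a² - b² = 100 - 36 = 64, so c = 8.
Foci lie on the horizontal axis through the center: (h ± c, k).

(-3, -3) and (13, -3)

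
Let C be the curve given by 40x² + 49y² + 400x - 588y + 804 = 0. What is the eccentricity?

e = 3/7

Group the x- and y-terms: 40(x² + 10x) + 49(y² - 12y) = -804
Completing the square gives 40(x + 5)² + 49(y - 6)² = -804 + 1000 + 1764 = 1960.
Divide by 1960: (x + 5)²/49 + (y - 6)²/40 = 1
Ellipse, center (-5, 6), major axis horizontal; a² = 49, b² = 40.
c² = a² - b² = 9, so c = 3.
e = c/a = 3/7.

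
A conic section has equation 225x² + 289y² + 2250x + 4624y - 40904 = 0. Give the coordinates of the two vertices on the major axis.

(-22, -8) and (12, -8)

Group: 225(x² + 10x) + 289(y² + 16y) = 40904
Complete the square: 225(x + 5)² + 289(y + 8)² = 40904 + 5625 + 18496 = 65025
Divide by 65025: (x + 5)²/289 + (y + 8)²/225 = 1
Ellipse, center (-5, -8), major axis horizontal; a² = 289, b² = 225.
a = 17. Vertices at (h ± a, k).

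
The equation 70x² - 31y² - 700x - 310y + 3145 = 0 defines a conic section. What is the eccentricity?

e = √7070/70

70(x² - 10x) -31(y² + 10y) = -3145
Completing the square gives 70(x - 5)² -31(y + 5)² = -3145 + 1750 - 775 = -2170.
Divide by -2170: (y + 5)²/70 - (x - 5)²/31 = 1
Hyperbola, center (5, -5), transverse axis vertical; a² = 70, b² = 31.
c² = a² + b² = 101, so c = √101.
e = c/a = √101/√70 = √7070/70.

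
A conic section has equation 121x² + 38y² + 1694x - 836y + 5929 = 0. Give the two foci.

(-7, 11 - √83) and (-7, 11 + √83)

Collect terms: 121(x² + 14x) + 38(y² - 22y) = -5929
Complete the square in x and y: 121(x + 7)² + 38(y - 11)² = -5929 + 5929 + 4598 = 4598
Divide through by 4598 to get (x + 7)²/38 + (y - 11)²/121 = 1.
Ellipse, center (-7, 11), major axis vertical; a² = 121, b² = 38.
c² = a² - b² = 121 - 38 = 83, so c = √83.
Foci lie on the vertical axis through the center: (h, k ± c).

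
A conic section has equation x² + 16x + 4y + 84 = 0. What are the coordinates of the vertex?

Only x is squared. Complete the square in x: (x + 8)² = -4(y + 5).
Vertex (-8, -5); 4p = -4 so p = -1. Opens down.

(-8, -5)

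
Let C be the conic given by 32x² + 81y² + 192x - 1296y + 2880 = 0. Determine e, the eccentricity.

32(x² + 6x) + 81(y² - 16y) = -2880
Complete the square: 32(x + 3)² + 81(y - 8)² = -2880 + 288 + 5184 = 2592
Dividing both sides by 2592: (x + 3)²/81 + (y - 8)²/32 = 1
Ellipse, center (-3, 8), major axis horizontal; a² = 81, b² = 32.
c² = a² - b² = 49, so c = 7.
e = c/a = 7/9.

e = 7/9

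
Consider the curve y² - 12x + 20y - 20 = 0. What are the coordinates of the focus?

Only y is squared. Complete the square in y: (y + 10)² = 12(x + 10).
Vertex (-10, -10); 4p = 12 so p = 3. Opens right.
Focus is p units from the vertex along the axis: (h + p, k).

(-7, -10)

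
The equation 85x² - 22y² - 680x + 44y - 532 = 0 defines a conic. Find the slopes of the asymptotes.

√1870/22 and -√1870/22

Group the x- and y-terms: 85(x² - 8x) -22(y² - 2y) = 532
Complete the square in x and y: 85(x - 4)² -22(y - 1)² = 532 + 1360 - 22 = 1870
Divide by 1870: (x - 4)²/22 - (y - 1)²/85 = 1
Hyperbola, center (4, 1), transverse axis horizontal; a² = 22, b² = 85.
For a horizontal hyperbola the asymptotes have slope ±b/a.
Here that is ±√85/√22 = ±√1870/22.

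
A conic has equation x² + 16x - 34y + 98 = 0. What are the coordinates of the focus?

(-8, 19/2)

Only x is squared. Complete the square in x: (x + 8)² = 34(y - 1).
Vertex (-8, 1); 4p = 34 so p = 17/2. Opens up.
Focus is p units from the vertex along the axis: (h, k + p).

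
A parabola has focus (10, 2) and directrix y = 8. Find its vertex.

(10, 5)

The vertex is the midpoint between the focus and the directrix along the axis of symmetry.
Axis is vertical (directrix is horizontal). Vertex y-coordinate = (2 + 8)/2 = 5; x-coordinate = 10.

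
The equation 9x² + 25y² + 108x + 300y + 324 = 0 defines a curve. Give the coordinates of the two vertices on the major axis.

(-16, -6) and (4, -6)

Rearranging, 9(x² + 12x) + 25(y² + 12y) = -324.
9(x + 6)² + 25(y + 6)² = -324 + 324 + 900 = 900
Divide through by 900 to get (x + 6)²/100 + (y + 6)²/36 = 1.
Ellipse, center (-6, -6), major axis horizontal; a² = 100, b² = 36.
a = 10. Vertices at (h ± a, k).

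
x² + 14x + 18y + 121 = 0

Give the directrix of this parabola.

y = 1/2

Only x is squared. Complete the square in x: (x + 7)² = -18(y + 4).
Vertex (-7, -4); 4p = -18 so p = -9/2. Opens down.
Directrix is the horizontal line y = k − p = -4 − (-9/2) = 1/2.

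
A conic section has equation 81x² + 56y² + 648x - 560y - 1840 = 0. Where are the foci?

(-4, 0) and (-4, 10)

Rearranging, 81(x² + 8x) + 56(y² - 10y) = 1840.
Complete the square: 81(x + 4)² + 56(y - 5)² = 1840 + 1296 + 1400 = 4536
Divide through by 4536 to get (x + 4)²/56 + (y - 5)²/81 = 1.
Ellipse, center (-4, 5), major axis vertical; a² = 81, b² = 56.
c² = a² - b² = 81 - 56 = 25, so c = 5.
Foci lie on the vertical axis through the center: (h, k ± c).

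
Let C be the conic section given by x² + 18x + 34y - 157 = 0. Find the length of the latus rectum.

34

Only x is squared. Complete the square in x: (x + 9)² = -34(y - 7).
Vertex (-9, 7); 4p = -34 so p = -17/2. Opens down.
Latus rectum length = |4p| = 34.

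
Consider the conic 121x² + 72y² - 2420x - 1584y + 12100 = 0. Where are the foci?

(10, 4) and (10, 18)

Group the x- and y-terms: 121(x² - 20x) + 72(y² - 22y) = -12100
121(x - 10)² + 72(y - 11)² = -12100 + 12100 + 8712 = 8712
Divide by 8712: (x - 10)²/72 + (y - 11)²/121 = 1
Ellipse, center (10, 11), major axis vertical; a² = 121, b² = 72.
c² = a² - b² = 121 - 72 = 49, so c = 7.
Foci lie on the vertical axis through the center: (h, k ± c).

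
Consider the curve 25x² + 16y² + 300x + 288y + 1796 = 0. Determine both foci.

Rearranging, 25(x² + 12x) + 16(y² + 18y) = -1796.
Complete the square: 25(x + 6)² + 16(y + 9)² = -1796 + 900 + 1296 = 400
Dividing both sides by 400: (x + 6)²/16 + (y + 9)²/25 = 1
Ellipse, center (-6, -9), major axis vertical; a² = 25, b² = 16.
c² = a² - b² = 25 - 16 = 9, so c = 3.
Foci lie on the vertical axis through the center: (h, k ± c).

(-6, -12) and (-6, -6)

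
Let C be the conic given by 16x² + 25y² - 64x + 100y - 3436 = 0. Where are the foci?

(-7, -2) and (11, -2)

Group the x- and y-terms: 16(x² - 4x) + 25(y² + 4y) = 3436
Complete the square in x and y: 16(x - 2)² + 25(y + 2)² = 3436 + 64 + 100 = 3600
Divide through by 3600 to get (x - 2)²/225 + (y + 2)²/144 = 1.
Ellipse, center (2, -2), major axis horizontal; a² = 225, b² = 144.
c² = a² - b² = 225 - 144 = 81, so c = 9.
Foci lie on the horizontal axis through the center: (h ± c, k).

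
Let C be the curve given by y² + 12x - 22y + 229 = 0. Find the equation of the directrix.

Only y is squared. Complete the square in y: (y - 11)² = -12(x + 9).
Vertex (-9, 11); 4p = -12 so p = -3. Opens left.
Directrix is the vertical line x = h − p = -9 − (-3) = -6.

x = -6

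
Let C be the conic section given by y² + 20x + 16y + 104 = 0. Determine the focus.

Only y is squared. Complete the square in y: (y + 8)² = -20(x + 2).
Vertex (-2, -8); 4p = -20 so p = -5. Opens left.
Focus is p units from the vertex along the axis: (h + p, k).

(-7, -8)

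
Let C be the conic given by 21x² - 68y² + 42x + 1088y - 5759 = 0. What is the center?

Group the x- and y-terms: 21(x² + 2x) -68(y² - 16y) = 5759
21(x + 1)² -68(y - 8)² = 5759 + 21 - 4352 = 1428
Dividing both sides by 1428: (x + 1)²/68 - (y - 8)²/21 = 1
Hyperbola with center (-1, 8).

(-1, 8)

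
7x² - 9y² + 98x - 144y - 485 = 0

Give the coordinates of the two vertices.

Rearranging, 7(x² + 14x) -9(y² + 16y) = 485.
Completing the square gives 7(x + 7)² -9(y + 8)² = 485 + 343 - 576 = 252.
Dividing both sides by 252: (x + 7)²/36 - (y + 8)²/28 = 1
Hyperbola, center (-7, -8), transverse axis horizontal; a² = 36, b² = 28.
a = 6. Vertices at (h ± a, k).

(-13, -8) and (-1, -8)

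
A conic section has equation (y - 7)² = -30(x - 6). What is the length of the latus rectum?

Vertex (6, 7); 4p = -30 so p = -15/2. Opens left.
Latus rectum length = |4p| = 30.

30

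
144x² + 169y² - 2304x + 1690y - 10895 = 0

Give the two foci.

(3, -5) and (13, -5)

Group the x- and y-terms: 144(x² - 16x) + 169(y² + 10y) = 10895
Complete the square: 144(x - 8)² + 169(y + 5)² = 10895 + 9216 + 4225 = 24336
Dividing both sides by 24336: (x - 8)²/169 + (y + 5)²/144 = 1
Ellipse, center (8, -5), major axis horizontal; a² = 169, b² = 144.
c² = a² - b² = 169 - 144 = 25, so c = 5.
Foci lie on the horizontal axis through the center: (h ± c, k).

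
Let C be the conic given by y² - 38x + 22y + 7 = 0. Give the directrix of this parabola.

Only y is squared. Complete the square in y: (y + 11)² = 38(x + 3).
Vertex (-3, -11); 4p = 38 so p = 19/2. Opens right.
Directrix is the vertical line x = h − p = -3 − (19/2) = -25/2.

x = -25/2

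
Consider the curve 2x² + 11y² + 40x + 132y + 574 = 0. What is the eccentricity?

e = 3√11/11

Collect terms: 2(x² + 20x) + 11(y² + 12y) = -574
2(x + 10)² + 11(y + 6)² = -574 + 200 + 396 = 22
Divide by 22: (x + 10)²/11 + (y + 6)²/2 = 1
Ellipse, center (-10, -6), major axis horizontal; a² = 11, b² = 2.
c² = a² - b² = 9, so c = 3.
e = c/a = 3/√11 = 3√11/11.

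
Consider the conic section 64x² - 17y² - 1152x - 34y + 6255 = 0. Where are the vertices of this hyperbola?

(9, -9) and (9, 7)

Group the x- and y-terms: 64(x² - 18x) -17(y² + 2y) = -6255
Complete the square in x and y: 64(x - 9)² -17(y + 1)² = -6255 + 5184 - 17 = -1088
Divide by -1088: (y + 1)²/64 - (x - 9)²/17 = 1
Hyperbola, center (9, -1), transverse axis vertical; a² = 64, b² = 17.
a = 8. Vertices at (h, k ± a).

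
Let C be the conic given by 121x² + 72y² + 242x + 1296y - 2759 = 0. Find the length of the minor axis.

121(x² + 2x) + 72(y² + 18y) = 2759
121(x + 1)² + 72(y + 9)² = 2759 + 121 + 5832 = 8712
Divide by 8712: (x + 1)²/72 + (y + 9)²/121 = 1
Ellipse, center (-1, -9), major axis vertical; a² = 121, b² = 72.
b² = 72 so b = 6√2; the minor axis has length 2b = 12√2.

12√2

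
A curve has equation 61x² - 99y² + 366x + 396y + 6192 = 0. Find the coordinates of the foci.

(-3, 2 - 4√10) and (-3, 2 + 4√10)

Group: 61(x² + 6x) -99(y² - 4y) = -6192
Completing the square gives 61(x + 3)² -99(y - 2)² = -6192 + 549 - 396 = -6039.
Dividing both sides by -6039: (y - 2)²/61 - (x + 3)²/99 = 1
Hyperbola, center (-3, 2), transverse axis vertical; a² = 61, b² = 99.
c² = a² + b² = 61 + 99 = 160, so c = 4√10.
Foci lie on the vertical axis through the center: (h, k ± c).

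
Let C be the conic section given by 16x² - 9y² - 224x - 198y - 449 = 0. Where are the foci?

(2, -11) and (12, -11)

Collect terms: 16(x² - 14x) -9(y² + 22y) = 449
Complete the square: 16(x - 7)² -9(y + 11)² = 449 + 784 - 1089 = 144
Divide by 144: (x - 7)²/9 - (y + 11)²/16 = 1
Hyperbola, center (7, -11), transverse axis horizontal; a² = 9, b² = 16.
c² = a² + b² = 9 + 16 = 25, so c = 5.
Foci lie on the horizontal axis through the center: (h ± c, k).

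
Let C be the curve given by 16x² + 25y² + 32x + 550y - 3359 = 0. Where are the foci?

Group the x- and y-terms: 16(x² + 2x) + 25(y² + 22y) = 3359
Completing the square gives 16(x + 1)² + 25(y + 11)² = 3359 + 16 + 3025 = 6400.
Dividing both sides by 6400: (x + 1)²/400 + (y + 11)²/256 = 1
Ellipse, center (-1, -11), major axis horizontal; a² = 400, b² = 256.
c² = a² - b² = 400 - 256 = 144, so c = 12.
Foci lie on the horizontal axis through the center: (h ± c, k).

(-13, -11) and (11, -11)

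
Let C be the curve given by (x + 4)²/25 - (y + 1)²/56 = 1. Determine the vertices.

(-9, -1) and (1, -1)

Center (-4, -1). The positive term is the x-term, so the transverse axis is horizontal; a² = 25, b² = 56.
a = 5. Vertices at (h ± a, k).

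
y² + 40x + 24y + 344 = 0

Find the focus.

(-15, -12)

Only y is squared. Complete the square in y: (y + 12)² = -40(x + 5).
Vertex (-5, -12); 4p = -40 so p = -10. Opens left.
Focus is p units from the vertex along the axis: (h + p, k).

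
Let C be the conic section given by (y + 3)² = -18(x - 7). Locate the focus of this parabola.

(5/2, -3)

Vertex (7, -3); 4p = -18 so p = -9/2. Opens left.
Focus is p units from the vertex along the axis: (h + p, k).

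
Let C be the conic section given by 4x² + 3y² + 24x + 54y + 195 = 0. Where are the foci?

Rearranging, 4(x² + 6x) + 3(y² + 18y) = -195.
Completing the square gives 4(x + 3)² + 3(y + 9)² = -195 + 36 + 243 = 84.
Divide by 84: (x + 3)²/21 + (y + 9)²/28 = 1
Ellipse, center (-3, -9), major axis vertical; a² = 28, b² = 21.
c² = a² - b² = 28 - 21 = 7, so c = √7.
Foci lie on the vertical axis through the center: (h, k ± c).

(-3, -9 - √7) and (-3, -9 + √7)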